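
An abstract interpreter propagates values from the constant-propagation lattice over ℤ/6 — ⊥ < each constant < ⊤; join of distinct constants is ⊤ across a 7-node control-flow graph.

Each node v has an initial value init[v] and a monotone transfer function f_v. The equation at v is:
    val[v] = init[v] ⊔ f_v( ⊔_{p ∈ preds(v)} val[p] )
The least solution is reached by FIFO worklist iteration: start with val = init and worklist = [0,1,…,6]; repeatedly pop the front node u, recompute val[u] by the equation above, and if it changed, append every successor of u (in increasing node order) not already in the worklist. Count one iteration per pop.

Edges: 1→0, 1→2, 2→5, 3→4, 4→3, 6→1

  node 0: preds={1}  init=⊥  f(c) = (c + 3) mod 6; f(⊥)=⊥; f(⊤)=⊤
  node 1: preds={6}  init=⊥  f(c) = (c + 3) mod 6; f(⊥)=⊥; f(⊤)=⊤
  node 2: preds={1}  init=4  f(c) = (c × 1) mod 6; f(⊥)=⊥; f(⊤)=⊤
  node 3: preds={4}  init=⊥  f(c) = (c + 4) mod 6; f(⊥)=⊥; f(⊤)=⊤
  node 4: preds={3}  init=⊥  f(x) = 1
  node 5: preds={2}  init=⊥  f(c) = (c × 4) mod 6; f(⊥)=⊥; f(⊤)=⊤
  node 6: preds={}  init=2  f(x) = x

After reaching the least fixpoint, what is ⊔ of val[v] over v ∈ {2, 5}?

⊤

Trace (10 dequeues):
  [1] u=0 | in ⊥ | out ⊥ | ==
  [2] u=1 | in 2 | out 5 | prev ⊥ | push {0}
  [3] u=2 | in 5 | out ⊤ | prev 4 | push {}
  [4] u=3 | in ⊥ | out ⊥ | ==
  [5] u=4 | in ⊥ | out 1 | prev ⊥ | push {3}
  [6] u=5 | in ⊤ | out ⊤ | prev ⊥ | push {}
  [7] u=6 | in ⊥ | out 2 | ==
  [8] u=0 | in 5 | out 2 | prev ⊥ | push {}
  [9] u=3 | in 1 | out 5 | prev ⊥ | push {4}
  [10] u=4 | in 5 | out 1 | ==

Converged values:
  [0] 2
  [1] 5
  [2] ⊤
  [3] 5
  [4] 1
  [5] ⊤
  [6] 2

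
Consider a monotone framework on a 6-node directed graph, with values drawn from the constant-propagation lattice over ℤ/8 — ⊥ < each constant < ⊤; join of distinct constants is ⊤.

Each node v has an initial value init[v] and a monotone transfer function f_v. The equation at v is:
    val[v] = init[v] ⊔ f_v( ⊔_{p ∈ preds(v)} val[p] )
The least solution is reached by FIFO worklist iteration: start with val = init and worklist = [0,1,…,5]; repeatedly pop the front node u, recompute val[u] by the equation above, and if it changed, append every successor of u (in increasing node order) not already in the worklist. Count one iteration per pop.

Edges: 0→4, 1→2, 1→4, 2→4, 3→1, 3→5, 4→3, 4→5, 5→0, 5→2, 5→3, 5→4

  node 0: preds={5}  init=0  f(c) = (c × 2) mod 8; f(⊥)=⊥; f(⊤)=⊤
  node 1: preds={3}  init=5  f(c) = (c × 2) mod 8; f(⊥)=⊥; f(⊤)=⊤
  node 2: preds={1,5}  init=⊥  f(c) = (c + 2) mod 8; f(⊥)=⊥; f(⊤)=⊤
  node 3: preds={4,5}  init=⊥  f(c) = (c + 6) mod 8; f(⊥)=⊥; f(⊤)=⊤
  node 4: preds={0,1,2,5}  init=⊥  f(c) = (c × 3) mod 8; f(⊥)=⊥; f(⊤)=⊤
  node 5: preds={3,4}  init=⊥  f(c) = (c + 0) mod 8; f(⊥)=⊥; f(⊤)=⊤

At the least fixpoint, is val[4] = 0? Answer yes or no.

no

Trace (14 dequeues):
  [1] u=0 | in ⊥ | out 0 | ==
  [2] u=1 | in ⊥ | out 5 | ==
  [3] u=2 | in 5 | out 7 | prev ⊥ | push {}
  [4] u=3 | in ⊥ | out ⊥ | ==
  [5] u=4 | in ⊤ | out ⊤ | prev ⊥ | push {3}
  [6] u=5 | in ⊤ | out ⊤ | prev ⊥ | push {0,2,4}
  [7] u=3 | in ⊤ | out ⊤ | prev ⊥ | push {1,5}
  [8] u=0 | in ⊤ | out ⊤ | prev 0 | push {}
  [9] u=2 | in ⊤ | out ⊤ | prev 7 | push {}
  [10] u=4 | in ⊤ | out ⊤ | ==
  [11] u=1 | in ⊤ | out ⊤ | prev 5 | push {2,4}
  [12] u=5 | in ⊤ | out ⊤ | ==
  [13] u=2 | in ⊤ | out ⊤ | ==
  [14] u=4 | in ⊤ | out ⊤ | ==

Converged values:
  [0] ⊤
  [1] ⊤
  [2] ⊤
  [3] ⊤
  [4] ⊤
  [5] ⊤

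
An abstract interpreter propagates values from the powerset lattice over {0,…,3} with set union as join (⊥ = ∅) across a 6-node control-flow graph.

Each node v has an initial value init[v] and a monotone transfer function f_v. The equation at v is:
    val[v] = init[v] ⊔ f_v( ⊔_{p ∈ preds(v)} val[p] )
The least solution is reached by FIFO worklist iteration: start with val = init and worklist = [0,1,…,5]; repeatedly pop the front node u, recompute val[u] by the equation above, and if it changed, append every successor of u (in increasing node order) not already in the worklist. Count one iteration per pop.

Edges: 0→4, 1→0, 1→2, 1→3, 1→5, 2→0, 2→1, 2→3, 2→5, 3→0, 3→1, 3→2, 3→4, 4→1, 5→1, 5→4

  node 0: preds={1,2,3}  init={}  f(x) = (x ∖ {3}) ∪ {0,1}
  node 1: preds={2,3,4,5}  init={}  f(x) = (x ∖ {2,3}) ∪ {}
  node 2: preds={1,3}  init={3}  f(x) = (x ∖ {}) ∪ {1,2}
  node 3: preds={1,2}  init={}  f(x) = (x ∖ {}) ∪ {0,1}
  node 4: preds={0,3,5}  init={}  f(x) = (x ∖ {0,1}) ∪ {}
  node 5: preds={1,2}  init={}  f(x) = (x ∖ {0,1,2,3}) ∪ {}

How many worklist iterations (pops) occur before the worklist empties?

14

Iteration log — 14 steps:
  step 1. node 0  ⊔preds={3}  new={0,1}  old={}  +wl: 
  step 2. node 1  ⊔preds={3}  new={}  stable
  step 3. node 2  ⊔preds={}  new={1,2,3}  old={3}  +wl: 0,1
  step 4. node 3  ⊔preds={1,2,3}  new={0,1,2,3}  old={}  +wl: 2
  step 5. node 4  ⊔preds={0,1,2,3}  new={2,3}  old={}  +wl: 
  step 6. node 5  ⊔preds={1,2,3}  new={}  stable
  step 7. node 0  ⊔preds={0,1,2,3}  new={0,1,2}  old={0,1}  +wl: 4
  step 8. node 1  ⊔preds={0,1,2,3}  new={0,1}  old={}  +wl: 0,3,5
  step 9. node 2  ⊔preds={0,1,2,3}  new={0,1,2,3}  old={1,2,3}  +wl: 1
  step 10. node 4  ⊔preds={0,1,2,3}  new={2,3}  stable
  step 11. node 0  ⊔preds={0,1,2,3}  new={0,1,2}  stable
  step 12. node 3  ⊔preds={0,1,2,3}  new={0,1,2,3}  stable
  step 13. node 5  ⊔preds={0,1,2,3}  new={}  stable
  step 14. node 1  ⊔preds={0,1,2,3}  new={0,1}  stable

Least fixpoint reached:
  node 0: {0,1,2}
  node 1: {0,1}
  node 2: {0,1,2,3}
  node 3: {0,1,2,3}
  node 4: {2,3}
  node 5: {}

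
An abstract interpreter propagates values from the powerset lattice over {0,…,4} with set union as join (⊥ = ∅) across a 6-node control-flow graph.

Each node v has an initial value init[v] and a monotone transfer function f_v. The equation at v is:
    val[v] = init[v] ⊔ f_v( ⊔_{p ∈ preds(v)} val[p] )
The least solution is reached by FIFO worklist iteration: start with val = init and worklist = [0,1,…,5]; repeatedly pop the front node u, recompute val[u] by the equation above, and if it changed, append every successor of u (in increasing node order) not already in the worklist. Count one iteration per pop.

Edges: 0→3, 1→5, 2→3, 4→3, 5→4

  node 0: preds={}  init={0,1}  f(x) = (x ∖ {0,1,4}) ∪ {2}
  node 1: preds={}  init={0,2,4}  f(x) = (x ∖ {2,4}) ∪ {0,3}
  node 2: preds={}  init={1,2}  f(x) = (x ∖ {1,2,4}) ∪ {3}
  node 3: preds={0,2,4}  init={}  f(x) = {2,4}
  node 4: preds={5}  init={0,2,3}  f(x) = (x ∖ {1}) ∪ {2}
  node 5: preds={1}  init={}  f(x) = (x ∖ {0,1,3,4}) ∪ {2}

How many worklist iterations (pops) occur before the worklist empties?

7

Trace (7 dequeues):
  [1] u=0 | in {} | out {0,1,2} | prev {0,1} | push {}
  [2] u=1 | in {} | out {0,2,3,4} | prev {0,2,4} | push {}
  [3] u=2 | in {} | out {1,2,3} | prev {1,2} | push {}
  [4] u=3 | in {0,1,2,3} | out {2,4} | prev {} | push {}
  [5] u=4 | in {} | out {0,2,3} | ==
  [6] u=5 | in {0,2,3,4} | out {2} | prev {} | push {4}
  [7] u=4 | in {2} | out {0,2,3} | ==

Converged values:
  [0] {0,1,2}
  [1] {0,2,3,4}
  [2] {1,2,3}
  [3] {2,4}
  [4] {0,2,3}
  [5] {2}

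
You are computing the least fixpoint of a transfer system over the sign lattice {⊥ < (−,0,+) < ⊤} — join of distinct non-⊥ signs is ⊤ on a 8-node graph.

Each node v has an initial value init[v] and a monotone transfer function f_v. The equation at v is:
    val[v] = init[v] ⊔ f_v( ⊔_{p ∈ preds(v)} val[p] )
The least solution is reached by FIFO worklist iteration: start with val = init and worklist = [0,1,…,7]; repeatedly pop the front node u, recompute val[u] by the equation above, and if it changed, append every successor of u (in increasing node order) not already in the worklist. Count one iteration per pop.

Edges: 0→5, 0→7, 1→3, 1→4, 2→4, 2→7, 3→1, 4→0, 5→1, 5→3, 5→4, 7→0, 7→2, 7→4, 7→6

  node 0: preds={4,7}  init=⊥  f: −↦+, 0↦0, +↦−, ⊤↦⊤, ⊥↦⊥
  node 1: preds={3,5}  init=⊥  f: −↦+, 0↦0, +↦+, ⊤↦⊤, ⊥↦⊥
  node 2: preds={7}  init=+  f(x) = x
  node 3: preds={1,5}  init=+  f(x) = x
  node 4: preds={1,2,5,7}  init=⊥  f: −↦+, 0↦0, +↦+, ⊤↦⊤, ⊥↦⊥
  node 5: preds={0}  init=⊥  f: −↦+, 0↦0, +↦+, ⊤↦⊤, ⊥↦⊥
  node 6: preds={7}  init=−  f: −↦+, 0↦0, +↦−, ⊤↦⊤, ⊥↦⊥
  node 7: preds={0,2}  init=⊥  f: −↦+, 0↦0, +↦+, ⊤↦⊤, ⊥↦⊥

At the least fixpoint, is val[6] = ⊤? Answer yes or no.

yes

Worklist (27 pops):
  #1 pop 0: in=⊥ → ⊥ (no change)
  #2 pop 1: in=+ → + (was ⊥); enqueue []
  #3 pop 2: in=⊥ → + (no change)
  #4 pop 3: in=+ → + (no change)
  #5 pop 4: in=+ → + (was ⊥); enqueue [0]
  #6 pop 5: in=⊥ → ⊥ (no change)
  #7 pop 6: in=⊥ → − (no change)
  #8 pop 7: in=+ → + (was ⊥); enqueue [2,4,6]
  #9 pop 0: in=+ → − (was ⊥); enqueue [5,7]
  #10 pop 2: in=+ → + (no change)
  #11 pop 4: in=+ → + (no change)
  #12 pop 6: in=+ → − (no change)
  #13 pop 5: in=− → + (was ⊥); enqueue [1,3,4]
  #14 pop 7: in=⊤ → ⊤ (was +); enqueue [0,2,6]
  #15 pop 1: in=+ → + (no change)
  #16 pop 3: in=+ → + (no change)
  #17 pop 4: in=⊤ → ⊤ (was +); enqueue []
  #18 pop 0: in=⊤ → ⊤ (was −); enqueue [5,7]
  #19 pop 2: in=⊤ → ⊤ (was +); enqueue [4]
  #20 pop 6: in=⊤ → ⊤ (was −); enqueue []
  #21 pop 5: in=⊤ → ⊤ (was +); enqueue [1,3]
  #22 pop 7: in=⊤ → ⊤ (no change)
  #23 pop 4: in=⊤ → ⊤ (no change)
  #24 pop 1: in=⊤ → ⊤ (was +); enqueue [4]
  #25 pop 3: in=⊤ → ⊤ (was +); enqueue [1]
  #26 pop 4: in=⊤ → ⊤ (no change)
  #27 pop 1: in=⊤ → ⊤ (no change)

Fixpoint:
  val[0] = ⊤
  val[1] = ⊤
  val[2] = ⊤
  val[3] = ⊤
  val[4] = ⊤
  val[5] = ⊤
  val[6] = ⊤
  val[7] = ⊤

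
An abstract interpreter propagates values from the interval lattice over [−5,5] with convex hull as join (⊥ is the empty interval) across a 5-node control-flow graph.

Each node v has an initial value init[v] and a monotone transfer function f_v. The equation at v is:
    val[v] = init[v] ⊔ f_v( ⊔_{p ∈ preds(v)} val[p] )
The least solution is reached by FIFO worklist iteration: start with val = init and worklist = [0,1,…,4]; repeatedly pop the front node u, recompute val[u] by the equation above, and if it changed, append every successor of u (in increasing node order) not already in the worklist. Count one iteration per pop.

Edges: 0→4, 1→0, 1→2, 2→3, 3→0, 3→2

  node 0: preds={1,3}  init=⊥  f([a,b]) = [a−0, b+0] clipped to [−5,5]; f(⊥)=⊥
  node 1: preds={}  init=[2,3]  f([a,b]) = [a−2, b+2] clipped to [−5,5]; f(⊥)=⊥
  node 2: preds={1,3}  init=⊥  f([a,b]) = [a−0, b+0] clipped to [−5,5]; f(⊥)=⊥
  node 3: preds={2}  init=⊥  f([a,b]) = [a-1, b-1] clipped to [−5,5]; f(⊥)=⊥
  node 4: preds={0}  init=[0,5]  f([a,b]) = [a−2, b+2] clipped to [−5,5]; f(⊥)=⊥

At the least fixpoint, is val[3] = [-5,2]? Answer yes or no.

Iteration log — 33 steps:
  step 1. node 0  ⊔preds=[2,3]  new=[2,3]  old=⊥  +wl: 
  step 2. node 1  ⊔preds=⊥  new=[2,3]  stable
  step 3. node 2  ⊔preds=[2,3]  new=[2,3]  old=⊥  +wl: 
  step 4. node 3  ⊔preds=[2,3]  new=[1,2]  old=⊥  +wl: 0,2
  step 5. node 4  ⊔preds=[2,3]  new=[0,5]  stable
  step 6. node 0  ⊔preds=[1,3]  new=[1,3]  old=[2,3]  +wl: 4
  step 7. node 2  ⊔preds=[1,3]  new=[1,3]  old=[2,3]  +wl: 3
  step 8. node 4  ⊔preds=[1,3]  new=[-1,5]  old=[0,5]  +wl: 
  step 9. node 3  ⊔preds=[1,3]  new=[0,2]  old=[1,2]  +wl: 0,2
  step 10. node 0  ⊔preds=[0,3]  new=[0,3]  old=[1,3]  +wl: 4
  step 11. node 2  ⊔preds=[0,3]  new=[0,3]  old=[1,3]  +wl: 3
  step 12. node 4  ⊔preds=[0,3]  new=[-2,5]  old=[-1,5]  +wl: 
  step 13. node 3  ⊔preds=[0,3]  new=[-1,2]  old=[0,2]  +wl: 0,2
  step 14. node 0  ⊔preds=[-1,3]  new=[-1,3]  old=[0,3]  +wl: 4
  step 15. node 2  ⊔preds=[-1,3]  new=[-1,3]  old=[0,3]  +wl: 3
  step 16. node 4  ⊔preds=[-1,3]  new=[-3,5]  old=[-2,5]  +wl: 
  step 17. node 3  ⊔preds=[-1,3]  new=[-2,2]  old=[-1,2]  +wl: 0,2
  step 18. node 0  ⊔preds=[-2,3]  new=[-2,3]  old=[-1,3]  +wl: 4
  step 19. node 2  ⊔preds=[-2,3]  new=[-2,3]  old=[-1,3]  +wl: 3
  step 20. node 4  ⊔preds=[-2,3]  new=[-4,5]  old=[-3,5]  +wl: 
  step 21. node 3  ⊔preds=[-2,3]  new=[-3,2]  old=[-2,2]  +wl: 0,2
  step 22. node 0  ⊔preds=[-3,3]  new=[-3,3]  old=[-2,3]  +wl: 4
  step 23. node 2  ⊔preds=[-3,3]  new=[-3,3]  old=[-2,3]  +wl: 3
  step 24. node 4  ⊔preds=[-3,3]  new=[-5,5]  old=[-4,5]  +wl: 
  step 25. node 3  ⊔preds=[-3,3]  new=[-4,2]  old=[-3,2]  +wl: 0,2
  step 26. node 0  ⊔preds=[-4,3]  new=[-4,3]  old=[-3,3]  +wl: 4
  step 27. node 2  ⊔preds=[-4,3]  new=[-4,3]  old=[-3,3]  +wl: 3
  step 28. node 4  ⊔preds=[-4,3]  new=[-5,5]  stable
  step 29. node 3  ⊔preds=[-4,3]  new=[-5,2]  old=[-4,2]  +wl: 0,2
  step 30. node 0  ⊔preds=[-5,3]  new=[-5,3]  old=[-4,3]  +wl: 4
  step 31. node 2  ⊔preds=[-5,3]  new=[-5,3]  old=[-4,3]  +wl: 3
  step 32. node 4  ⊔preds=[-5,3]  new=[-5,5]  stable
  step 33. node 3  ⊔preds=[-5,3]  new=[-5,2]  stable

Least fixpoint reached:
  node 0: [-5,3]
  node 1: [2,3]
  node 2: [-5,3]
  node 3: [-5,2]
  node 4: [-5,5]

yes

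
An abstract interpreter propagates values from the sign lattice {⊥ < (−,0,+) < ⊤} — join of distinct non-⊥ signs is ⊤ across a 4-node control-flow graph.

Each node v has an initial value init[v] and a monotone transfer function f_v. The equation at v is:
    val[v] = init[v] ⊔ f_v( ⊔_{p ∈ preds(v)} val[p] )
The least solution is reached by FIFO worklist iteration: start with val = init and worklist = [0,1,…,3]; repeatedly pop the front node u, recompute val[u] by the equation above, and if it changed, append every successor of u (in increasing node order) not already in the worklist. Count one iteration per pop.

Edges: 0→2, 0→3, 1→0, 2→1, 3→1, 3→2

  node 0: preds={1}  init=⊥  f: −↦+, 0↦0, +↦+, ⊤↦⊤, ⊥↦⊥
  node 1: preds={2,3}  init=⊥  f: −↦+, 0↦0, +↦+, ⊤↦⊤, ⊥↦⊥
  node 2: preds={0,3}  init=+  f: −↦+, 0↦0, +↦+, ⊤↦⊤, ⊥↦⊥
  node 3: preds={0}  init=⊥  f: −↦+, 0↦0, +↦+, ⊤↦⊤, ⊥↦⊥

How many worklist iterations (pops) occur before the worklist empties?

9

Iteration log — 9 steps:
  step 1. node 0  ⊔preds=⊥  new=⊥  stable
  step 2. node 1  ⊔preds=+  new=+  old=⊥  +wl: 0
  step 3. node 2  ⊔preds=⊥  new=+  stable
  step 4. node 3  ⊔preds=⊥  new=⊥  stable
  step 5. node 0  ⊔preds=+  new=+  old=⊥  +wl: 2,3
  step 6. node 2  ⊔preds=+  new=+  stable
  step 7. node 3  ⊔preds=+  new=+  old=⊥  +wl: 1,2
  step 8. node 1  ⊔preds=+  new=+  stable
  step 9. node 2  ⊔preds=+  new=+  stable

Least fixpoint reached:
  node 0: +
  node 1: +
  node 2: +
  node 3: +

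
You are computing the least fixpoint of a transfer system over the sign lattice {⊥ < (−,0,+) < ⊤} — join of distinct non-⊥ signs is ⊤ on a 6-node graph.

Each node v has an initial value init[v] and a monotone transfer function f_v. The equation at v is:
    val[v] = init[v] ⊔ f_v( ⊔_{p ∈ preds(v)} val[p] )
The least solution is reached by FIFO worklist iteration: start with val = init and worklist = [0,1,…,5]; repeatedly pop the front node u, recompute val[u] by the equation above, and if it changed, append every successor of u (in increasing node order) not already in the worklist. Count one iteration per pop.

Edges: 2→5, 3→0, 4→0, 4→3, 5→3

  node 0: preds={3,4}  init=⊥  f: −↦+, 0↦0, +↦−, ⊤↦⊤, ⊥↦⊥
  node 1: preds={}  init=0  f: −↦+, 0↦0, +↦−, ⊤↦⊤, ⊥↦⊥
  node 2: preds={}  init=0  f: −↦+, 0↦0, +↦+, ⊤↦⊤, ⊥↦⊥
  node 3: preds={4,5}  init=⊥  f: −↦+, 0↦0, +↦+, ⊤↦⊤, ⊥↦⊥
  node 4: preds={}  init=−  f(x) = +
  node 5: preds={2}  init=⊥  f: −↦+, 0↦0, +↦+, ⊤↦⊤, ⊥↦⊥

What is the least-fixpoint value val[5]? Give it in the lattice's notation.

0

Iteration log — 9 steps:
  step 1. node 0  ⊔preds=−  new=+  old=⊥  +wl: 
  step 2. node 1  ⊔preds=⊥  new=0  stable
  step 3. node 2  ⊔preds=⊥  new=0  stable
  step 4. node 3  ⊔preds=−  new=+  old=⊥  +wl: 0
  step 5. node 4  ⊔preds=⊥  new=⊤  old=−  +wl: 3
  step 6. node 5  ⊔preds=0  new=0  old=⊥  +wl: 
  step 7. node 0  ⊔preds=⊤  new=⊤  old=+  +wl: 
  step 8. node 3  ⊔preds=⊤  new=⊤  old=+  +wl: 0
  step 9. node 0  ⊔preds=⊤  new=⊤  stable

Least fixpoint reached:
  node 0: ⊤
  node 1: 0
  node 2: 0
  node 3: ⊤
  node 4: ⊤
  node 5: 0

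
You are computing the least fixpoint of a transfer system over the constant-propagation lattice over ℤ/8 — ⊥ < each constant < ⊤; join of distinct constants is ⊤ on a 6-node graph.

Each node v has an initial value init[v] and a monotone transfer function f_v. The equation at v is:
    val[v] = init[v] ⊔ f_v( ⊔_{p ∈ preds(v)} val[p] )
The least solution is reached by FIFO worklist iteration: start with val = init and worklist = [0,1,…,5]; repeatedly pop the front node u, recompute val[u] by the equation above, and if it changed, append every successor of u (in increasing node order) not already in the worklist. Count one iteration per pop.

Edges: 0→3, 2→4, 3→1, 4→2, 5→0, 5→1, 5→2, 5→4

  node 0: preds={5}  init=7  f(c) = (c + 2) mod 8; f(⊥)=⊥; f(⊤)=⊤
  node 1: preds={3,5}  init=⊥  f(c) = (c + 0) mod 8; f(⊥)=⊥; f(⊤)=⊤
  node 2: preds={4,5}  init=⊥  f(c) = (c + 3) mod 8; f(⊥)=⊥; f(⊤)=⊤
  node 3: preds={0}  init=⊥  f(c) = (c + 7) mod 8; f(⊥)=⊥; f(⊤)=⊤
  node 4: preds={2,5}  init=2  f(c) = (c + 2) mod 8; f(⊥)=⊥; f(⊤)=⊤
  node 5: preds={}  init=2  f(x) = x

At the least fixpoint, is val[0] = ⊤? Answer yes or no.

yes

Trace (9 dequeues):
  [1] u=0 | in 2 | out ⊤ | prev 7 | push {}
  [2] u=1 | in 2 | out 2 | prev ⊥ | push {}
  [3] u=2 | in 2 | out 5 | prev ⊥ | push {}
  [4] u=3 | in ⊤ | out ⊤ | prev ⊥ | push {1}
  [5] u=4 | in ⊤ | out ⊤ | prev 2 | push {2}
  [6] u=5 | in ⊥ | out 2 | ==
  [7] u=1 | in ⊤ | out ⊤ | prev 2 | push {}
  [8] u=2 | in ⊤ | out ⊤ | prev 5 | push {4}
  [9] u=4 | in ⊤ | out ⊤ | ==

Converged values:
  [0] ⊤
  [1] ⊤
  [2] ⊤
  [3] ⊤
  [4] ⊤
  [5] 2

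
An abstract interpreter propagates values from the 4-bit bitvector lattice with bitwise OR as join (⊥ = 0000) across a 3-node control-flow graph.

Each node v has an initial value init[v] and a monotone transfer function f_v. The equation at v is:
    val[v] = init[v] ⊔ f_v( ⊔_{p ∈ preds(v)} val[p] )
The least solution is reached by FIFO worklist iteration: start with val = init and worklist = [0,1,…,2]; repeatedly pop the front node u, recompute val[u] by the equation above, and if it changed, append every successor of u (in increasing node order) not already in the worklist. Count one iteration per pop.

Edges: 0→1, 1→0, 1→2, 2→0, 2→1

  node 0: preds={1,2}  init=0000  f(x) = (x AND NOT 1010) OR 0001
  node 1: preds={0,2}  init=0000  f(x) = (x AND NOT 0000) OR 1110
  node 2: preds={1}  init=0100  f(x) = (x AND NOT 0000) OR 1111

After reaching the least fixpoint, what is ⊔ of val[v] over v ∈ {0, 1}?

Worklist (5 pops):
  #1 pop 0: in=0100 → 0101 (was 0000); enqueue []
  #2 pop 1: in=0101 → 1111 (was 0000); enqueue [0]
  #3 pop 2: in=1111 → 1111 (was 0100); enqueue [1]
  #4 pop 0: in=1111 → 0101 (no change)
  #5 pop 1: in=1111 → 1111 (no change)

Fixpoint:
  val[0] = 0101
  val[1] = 1111
  val[2] = 1111

1111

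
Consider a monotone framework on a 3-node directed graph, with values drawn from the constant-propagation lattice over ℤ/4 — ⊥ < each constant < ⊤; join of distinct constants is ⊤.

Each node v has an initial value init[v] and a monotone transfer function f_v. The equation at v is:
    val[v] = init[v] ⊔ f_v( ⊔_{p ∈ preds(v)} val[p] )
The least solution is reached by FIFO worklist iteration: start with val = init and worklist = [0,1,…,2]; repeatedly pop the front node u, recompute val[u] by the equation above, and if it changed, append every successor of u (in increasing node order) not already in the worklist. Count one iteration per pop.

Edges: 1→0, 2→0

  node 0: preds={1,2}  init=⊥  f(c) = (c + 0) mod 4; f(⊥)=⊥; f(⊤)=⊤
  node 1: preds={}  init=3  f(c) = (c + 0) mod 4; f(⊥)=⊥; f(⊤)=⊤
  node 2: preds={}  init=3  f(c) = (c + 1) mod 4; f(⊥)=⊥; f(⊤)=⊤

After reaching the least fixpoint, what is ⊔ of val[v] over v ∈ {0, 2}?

Worklist (3 pops):
  #1 pop 0: in=3 → 3 (was ⊥); enqueue []
  #2 pop 1: in=⊥ → 3 (no change)
  #3 pop 2: in=⊥ → 3 (no change)

Fixpoint:
  val[0] = 3
  val[1] = 3
  val[2] = 3

3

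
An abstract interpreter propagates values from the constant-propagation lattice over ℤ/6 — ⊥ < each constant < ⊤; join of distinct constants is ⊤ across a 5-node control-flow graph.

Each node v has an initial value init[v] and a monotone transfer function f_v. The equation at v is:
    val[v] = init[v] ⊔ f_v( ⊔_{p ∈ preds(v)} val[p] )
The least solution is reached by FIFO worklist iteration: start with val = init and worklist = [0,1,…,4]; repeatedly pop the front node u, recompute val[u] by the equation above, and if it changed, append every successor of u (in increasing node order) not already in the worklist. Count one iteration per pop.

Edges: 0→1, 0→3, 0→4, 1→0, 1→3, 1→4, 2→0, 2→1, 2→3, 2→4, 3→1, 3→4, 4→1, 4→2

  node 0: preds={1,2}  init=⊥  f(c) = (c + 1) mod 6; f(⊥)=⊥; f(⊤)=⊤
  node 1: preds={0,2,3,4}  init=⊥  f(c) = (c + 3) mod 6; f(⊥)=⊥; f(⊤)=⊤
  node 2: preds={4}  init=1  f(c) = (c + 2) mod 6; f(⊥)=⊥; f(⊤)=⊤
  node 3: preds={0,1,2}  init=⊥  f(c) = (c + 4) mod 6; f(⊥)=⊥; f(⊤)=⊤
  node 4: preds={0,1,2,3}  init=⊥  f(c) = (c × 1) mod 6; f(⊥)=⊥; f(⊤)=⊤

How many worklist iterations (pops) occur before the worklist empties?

Trace (12 dequeues):
  [1] u=0 | in 1 | out 2 | prev ⊥ | push {}
  [2] u=1 | in ⊤ | out ⊤ | prev ⊥ | push {0}
  [3] u=2 | in ⊥ | out 1 | ==
  [4] u=3 | in ⊤ | out ⊤ | prev ⊥ | push {1}
  [5] u=4 | in ⊤ | out ⊤ | prev ⊥ | push {2}
  [6] u=0 | in ⊤ | out ⊤ | prev 2 | push {3,4}
  [7] u=1 | in ⊤ | out ⊤ | ==
  [8] u=2 | in ⊤ | out ⊤ | prev 1 | push {0,1}
  [9] u=3 | in ⊤ | out ⊤ | ==
  [10] u=4 | in ⊤ | out ⊤ | ==
  [11] u=0 | in ⊤ | out ⊤ | ==
  [12] u=1 | in ⊤ | out ⊤ | ==

Converged values:
  [0] ⊤
  [1] ⊤
  [2] ⊤
  [3] ⊤
  [4] ⊤

12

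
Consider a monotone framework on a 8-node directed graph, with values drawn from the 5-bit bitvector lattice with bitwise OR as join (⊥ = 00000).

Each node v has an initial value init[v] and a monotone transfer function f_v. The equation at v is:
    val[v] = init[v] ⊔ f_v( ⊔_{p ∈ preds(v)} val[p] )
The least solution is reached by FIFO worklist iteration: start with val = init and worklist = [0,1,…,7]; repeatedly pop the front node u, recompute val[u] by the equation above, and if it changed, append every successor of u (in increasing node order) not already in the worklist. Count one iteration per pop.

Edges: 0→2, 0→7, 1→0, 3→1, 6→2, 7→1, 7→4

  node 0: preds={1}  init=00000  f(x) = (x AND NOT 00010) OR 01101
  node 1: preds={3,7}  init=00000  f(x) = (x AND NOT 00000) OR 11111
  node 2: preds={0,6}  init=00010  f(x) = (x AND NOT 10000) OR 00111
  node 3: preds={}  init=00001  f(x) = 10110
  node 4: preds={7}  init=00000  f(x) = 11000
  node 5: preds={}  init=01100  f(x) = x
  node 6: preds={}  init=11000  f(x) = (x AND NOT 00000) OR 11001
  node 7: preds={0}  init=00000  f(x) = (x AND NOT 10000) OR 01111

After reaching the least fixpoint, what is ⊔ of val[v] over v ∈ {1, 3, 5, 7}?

11111

Iteration log — 13 steps:
  step 1. node 0  ⊔preds=00000  new=01101  old=00000  +wl: 
  step 2. node 1  ⊔preds=00001  new=11111  old=00000  +wl: 0
  step 3. node 2  ⊔preds=11101  new=01111  old=00010  +wl: 
  step 4. node 3  ⊔preds=00000  new=10111  old=00001  +wl: 1
  step 5. node 4  ⊔preds=00000  new=11000  old=00000  +wl: 
  step 6. node 5  ⊔preds=00000  new=01100  stable
  step 7. node 6  ⊔preds=00000  new=11001  old=11000  +wl: 2
  step 8. node 7  ⊔preds=01101  new=01111  old=00000  +wl: 4
  step 9. node 0  ⊔preds=11111  new=11101  old=01101  +wl: 7
  step 10. node 1  ⊔preds=11111  new=11111  stable
  step 11. node 2  ⊔preds=11101  new=01111  stable
  step 12. node 4  ⊔preds=01111  new=11000  stable
  step 13. node 7  ⊔preds=11101  new=01111  stable

Least fixpoint reached:
  node 0: 11101
  node 1: 11111
  node 2: 01111
  node 3: 10111
  node 4: 11000
  node 5: 01100
  node 6: 11001
  node 7: 01111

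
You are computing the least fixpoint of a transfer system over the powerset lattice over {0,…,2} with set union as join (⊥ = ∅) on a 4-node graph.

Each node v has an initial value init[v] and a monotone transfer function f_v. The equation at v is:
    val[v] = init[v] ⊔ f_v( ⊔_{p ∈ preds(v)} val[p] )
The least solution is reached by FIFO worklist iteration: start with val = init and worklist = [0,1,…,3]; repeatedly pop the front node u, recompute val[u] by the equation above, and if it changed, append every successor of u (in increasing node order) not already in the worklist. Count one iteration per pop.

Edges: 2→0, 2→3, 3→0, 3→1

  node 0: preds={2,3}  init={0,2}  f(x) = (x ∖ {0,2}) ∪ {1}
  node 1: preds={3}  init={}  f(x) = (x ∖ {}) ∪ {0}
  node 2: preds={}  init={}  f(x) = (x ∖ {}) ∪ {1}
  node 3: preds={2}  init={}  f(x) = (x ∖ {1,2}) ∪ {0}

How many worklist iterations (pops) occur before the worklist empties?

Worklist (6 pops):
  #1 pop 0: in={} → {0,1,2} (was {0,2}); enqueue []
  #2 pop 1: in={} → {0} (was {}); enqueue []
  #3 pop 2: in={} → {1} (was {}); enqueue [0]
  #4 pop 3: in={1} → {0} (was {}); enqueue [1]
  #5 pop 0: in={0,1} → {0,1,2} (no change)
  #6 pop 1: in={0} → {0} (no change)

Fixpoint:
  val[0] = {0,1,2}
  val[1] = {0}
  val[2] = {1}
  val[3] = {0}

6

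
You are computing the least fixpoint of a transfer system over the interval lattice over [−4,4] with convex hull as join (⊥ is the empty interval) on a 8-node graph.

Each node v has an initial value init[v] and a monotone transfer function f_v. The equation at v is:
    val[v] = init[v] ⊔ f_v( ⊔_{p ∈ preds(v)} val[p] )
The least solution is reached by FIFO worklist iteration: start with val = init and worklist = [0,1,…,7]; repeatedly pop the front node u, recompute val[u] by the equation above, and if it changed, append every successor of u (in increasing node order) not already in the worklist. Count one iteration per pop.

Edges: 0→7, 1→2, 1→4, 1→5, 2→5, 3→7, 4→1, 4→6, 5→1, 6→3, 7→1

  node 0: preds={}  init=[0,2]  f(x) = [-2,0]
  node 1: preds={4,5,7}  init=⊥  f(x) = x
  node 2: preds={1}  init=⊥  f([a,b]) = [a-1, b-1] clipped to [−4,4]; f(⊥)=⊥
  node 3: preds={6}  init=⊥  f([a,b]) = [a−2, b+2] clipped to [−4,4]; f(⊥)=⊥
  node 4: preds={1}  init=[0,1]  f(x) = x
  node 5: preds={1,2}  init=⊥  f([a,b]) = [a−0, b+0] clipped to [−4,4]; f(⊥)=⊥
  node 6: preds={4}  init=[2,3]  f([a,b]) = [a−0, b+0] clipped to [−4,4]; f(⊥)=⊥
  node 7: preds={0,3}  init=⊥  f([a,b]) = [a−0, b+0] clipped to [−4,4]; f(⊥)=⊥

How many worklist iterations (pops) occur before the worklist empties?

Trace (30 dequeues):
  [1] u=0 | in ⊥ | out [-2,2] | prev [0,2] | push {}
  [2] u=1 | in [0,1] | out [0,1] | prev ⊥ | push {}
  [3] u=2 | in [0,1] | out [-1,0] | prev ⊥ | push {}
  [4] u=3 | in [2,3] | out [0,4] | prev ⊥ | push {}
  [5] u=4 | in [0,1] | out [0,1] | ==
  [6] u=5 | in [-1,1] | out [-1,1] | prev ⊥ | push {1}
  [7] u=6 | in [0,1] | out [0,3] | prev [2,3] | push {3}
  [8] u=7 | in [-2,4] | out [-2,4] | prev ⊥ | push {}
  [9] u=1 | in [-2,4] | out [-2,4] | prev [0,1] | push {2,4,5}
  [10] u=3 | in [0,3] | out [-2,4] | prev [0,4] | push {7}
  [11] u=2 | in [-2,4] | out [-3,3] | prev [-1,0] | push {}
  [12] u=4 | in [-2,4] | out [-2,4] | prev [0,1] | push {1,6}
  [13] u=5 | in [-3,4] | out [-3,4] | prev [-1,1] | push {}
  [14] u=7 | in [-2,4] | out [-2,4] | ==
  [15] u=1 | in [-3,4] | out [-3,4] | prev [-2,4] | push {2,4,5}
  [16] u=6 | in [-2,4] | out [-2,4] | prev [0,3] | push {3}
  [17] u=2 | in [-3,4] | out [-4,3] | prev [-3,3] | push {}
  [18] u=4 | in [-3,4] | out [-3,4] | prev [-2,4] | push {1,6}
  [19] u=5 | in [-4,4] | out [-4,4] | prev [-3,4] | push {}
  [20] u=3 | in [-2,4] | out [-4,4] | prev [-2,4] | push {7}
  [21] u=1 | in [-4,4] | out [-4,4] | prev [-3,4] | push {2,4,5}
  [22] u=6 | in [-3,4] | out [-3,4] | prev [-2,4] | push {3}
  [23] u=7 | in [-4,4] | out [-4,4] | prev [-2,4] | push {1}
  [24] u=2 | in [-4,4] | out [-4,3] | ==
  [25] u=4 | in [-4,4] | out [-4,4] | prev [-3,4] | push {6}
  [26] u=5 | in [-4,4] | out [-4,4] | ==
  [27] u=3 | in [-3,4] | out [-4,4] | ==
  [28] u=1 | in [-4,4] | out [-4,4] | ==
  [29] u=6 | in [-4,4] | out [-4,4] | prev [-3,4] | push {3}
  [30] u=3 | in [-4,4] | out [-4,4] | ==

Converged values:
  [0] [-2,2]
  [1] [-4,4]
  [2] [-4,3]
  [3] [-4,4]
  [4] [-4,4]
  [5] [-4,4]
  [6] [-4,4]
  [7] [-4,4]

30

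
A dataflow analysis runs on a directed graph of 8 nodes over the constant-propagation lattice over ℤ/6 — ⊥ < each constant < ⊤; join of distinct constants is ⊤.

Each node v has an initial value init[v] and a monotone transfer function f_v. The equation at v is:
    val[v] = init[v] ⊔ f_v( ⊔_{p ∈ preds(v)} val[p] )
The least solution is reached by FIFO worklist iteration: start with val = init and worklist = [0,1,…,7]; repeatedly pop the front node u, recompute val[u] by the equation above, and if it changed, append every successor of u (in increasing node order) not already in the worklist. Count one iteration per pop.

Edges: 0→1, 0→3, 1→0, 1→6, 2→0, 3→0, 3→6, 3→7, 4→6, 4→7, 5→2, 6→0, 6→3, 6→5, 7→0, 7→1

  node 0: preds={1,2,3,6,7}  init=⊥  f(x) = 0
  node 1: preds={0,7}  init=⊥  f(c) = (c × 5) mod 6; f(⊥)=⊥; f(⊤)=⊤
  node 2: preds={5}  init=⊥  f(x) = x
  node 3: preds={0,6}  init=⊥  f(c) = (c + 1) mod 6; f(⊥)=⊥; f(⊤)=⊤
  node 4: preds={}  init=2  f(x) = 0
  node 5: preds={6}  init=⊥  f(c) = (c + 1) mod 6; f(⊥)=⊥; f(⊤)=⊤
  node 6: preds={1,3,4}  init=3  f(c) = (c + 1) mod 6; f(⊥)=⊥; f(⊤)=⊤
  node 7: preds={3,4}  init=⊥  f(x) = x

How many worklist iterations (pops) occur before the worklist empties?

Iteration log — 17 steps:
  step 1. node 0  ⊔preds=3  new=0  old=⊥  +wl: 
  step 2. node 1  ⊔preds=0  new=0  old=⊥  +wl: 0
  step 3. node 2  ⊔preds=⊥  new=⊥  stable
  step 4. node 3  ⊔preds=⊤  new=⊤  old=⊥  +wl: 
  step 5. node 4  ⊔preds=⊥  new=⊤  old=2  +wl: 
  step 6. node 5  ⊔preds=3  new=4  old=⊥  +wl: 2
  step 7. node 6  ⊔preds=⊤  new=⊤  old=3  +wl: 3,5
  step 8. node 7  ⊔preds=⊤  new=⊤  old=⊥  +wl: 1
  step 9. node 0  ⊔preds=⊤  new=0  stable
  step 10. node 2  ⊔preds=4  new=4  old=⊥  +wl: 0
  step 11. node 3  ⊔preds=⊤  new=⊤  stable
  step 12. node 5  ⊔preds=⊤  new=⊤  old=4  +wl: 2
  step 13. node 1  ⊔preds=⊤  new=⊤  old=0  +wl: 6
  step 14. node 0  ⊔preds=⊤  new=0  stable
  step 15. node 2  ⊔preds=⊤  new=⊤  old=4  +wl: 0
  step 16. node 6  ⊔preds=⊤  new=⊤  stable
  step 17. node 0  ⊔preds=⊤  new=0  stable

Least fixpoint reached:
  node 0: 0
  node 1: ⊤
  node 2: ⊤
  node 3: ⊤
  node 4: ⊤
  node 5: ⊤
  node 6: ⊤
  node 7: ⊤

17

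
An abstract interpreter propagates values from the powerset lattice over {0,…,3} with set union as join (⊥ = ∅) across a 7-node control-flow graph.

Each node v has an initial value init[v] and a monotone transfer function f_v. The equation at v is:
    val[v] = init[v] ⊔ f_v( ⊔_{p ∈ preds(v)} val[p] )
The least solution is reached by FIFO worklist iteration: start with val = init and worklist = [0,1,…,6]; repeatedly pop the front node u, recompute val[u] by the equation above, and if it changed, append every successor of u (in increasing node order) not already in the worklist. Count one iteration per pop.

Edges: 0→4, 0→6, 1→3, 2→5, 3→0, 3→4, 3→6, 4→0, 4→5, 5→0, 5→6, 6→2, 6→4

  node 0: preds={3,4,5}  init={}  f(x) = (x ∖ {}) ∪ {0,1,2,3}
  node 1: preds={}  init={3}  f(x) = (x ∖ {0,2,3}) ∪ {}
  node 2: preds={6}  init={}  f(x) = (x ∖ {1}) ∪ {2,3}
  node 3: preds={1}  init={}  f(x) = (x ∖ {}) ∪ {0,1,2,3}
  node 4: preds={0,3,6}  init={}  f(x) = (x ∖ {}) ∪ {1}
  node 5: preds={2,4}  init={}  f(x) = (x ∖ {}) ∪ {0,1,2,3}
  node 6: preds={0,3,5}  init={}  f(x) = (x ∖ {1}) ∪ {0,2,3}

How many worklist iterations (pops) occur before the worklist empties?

11

Worklist (11 pops):
  #1 pop 0: in={} → {0,1,2,3} (was {}); enqueue []
  #2 pop 1: in={} → {3} (no change)
  #3 pop 2: in={} → {2,3} (was {}); enqueue []
  #4 pop 3: in={3} → {0,1,2,3} (was {}); enqueue [0]
  #5 pop 4: in={0,1,2,3} → {0,1,2,3} (was {}); enqueue []
  #6 pop 5: in={0,1,2,3} → {0,1,2,3} (was {}); enqueue []
  #7 pop 6: in={0,1,2,3} → {0,2,3} (was {}); enqueue [2,4]
  #8 pop 0: in={0,1,2,3} → {0,1,2,3} (no change)
  #9 pop 2: in={0,2,3} → {0,2,3} (was {2,3}); enqueue [5]
  #10 pop 4: in={0,1,2,3} → {0,1,2,3} (no change)
  #11 pop 5: in={0,1,2,3} → {0,1,2,3} (no change)

Fixpoint:
  val[0] = {0,1,2,3}
  val[1] = {3}
  val[2] = {0,2,3}
  val[3] = {0,1,2,3}
  val[4] = {0,1,2,3}
  val[5] = {0,1,2,3}
  val[6] = {0,2,3}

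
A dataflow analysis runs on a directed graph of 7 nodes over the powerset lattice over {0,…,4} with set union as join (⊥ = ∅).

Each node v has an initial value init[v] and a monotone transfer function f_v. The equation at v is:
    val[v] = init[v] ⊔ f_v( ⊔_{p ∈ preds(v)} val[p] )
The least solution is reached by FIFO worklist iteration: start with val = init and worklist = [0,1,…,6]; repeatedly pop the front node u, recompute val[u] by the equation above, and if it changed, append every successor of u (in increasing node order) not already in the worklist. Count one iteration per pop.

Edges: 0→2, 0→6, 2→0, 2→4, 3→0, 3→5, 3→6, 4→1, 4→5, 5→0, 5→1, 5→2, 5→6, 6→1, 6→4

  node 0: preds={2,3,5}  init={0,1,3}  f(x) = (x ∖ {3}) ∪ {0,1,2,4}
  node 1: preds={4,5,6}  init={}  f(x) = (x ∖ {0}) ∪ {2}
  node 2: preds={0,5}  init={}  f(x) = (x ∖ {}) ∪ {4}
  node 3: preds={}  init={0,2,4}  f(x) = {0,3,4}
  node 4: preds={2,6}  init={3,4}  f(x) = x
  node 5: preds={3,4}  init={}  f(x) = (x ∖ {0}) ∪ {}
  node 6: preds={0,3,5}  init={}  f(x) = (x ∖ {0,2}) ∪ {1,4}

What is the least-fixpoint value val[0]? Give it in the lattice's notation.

Trace (11 dequeues):
  [1] u=0 | in {0,2,4} | out {0,1,2,3,4} | prev {0,1,3} | push {}
  [2] u=1 | in {3,4} | out {2,3,4} | prev {} | push {}
  [3] u=2 | in {0,1,2,3,4} | out {0,1,2,3,4} | prev {} | push {0}
  [4] u=3 | in {} | out {0,2,3,4} | prev {0,2,4} | push {}
  [5] u=4 | in {0,1,2,3,4} | out {0,1,2,3,4} | prev {3,4} | push {1}
  [6] u=5 | in {0,1,2,3,4} | out {1,2,3,4} | prev {} | push {2}
  [7] u=6 | in {0,1,2,3,4} | out {1,3,4} | prev {} | push {4}
  [8] u=0 | in {0,1,2,3,4} | out {0,1,2,3,4} | ==
  [9] u=1 | in {0,1,2,3,4} | out {1,2,3,4} | prev {2,3,4} | push {}
  [10] u=2 | in {0,1,2,3,4} | out {0,1,2,3,4} | ==
  [11] u=4 | in {0,1,2,3,4} | out {0,1,2,3,4} | ==

Converged values:
  [0] {0,1,2,3,4}
  [1] {1,2,3,4}
  [2] {0,1,2,3,4}
  [3] {0,2,3,4}
  [4] {0,1,2,3,4}
  [5] {1,2,3,4}
  [6] {1,3,4}

{0,1,2,3,4}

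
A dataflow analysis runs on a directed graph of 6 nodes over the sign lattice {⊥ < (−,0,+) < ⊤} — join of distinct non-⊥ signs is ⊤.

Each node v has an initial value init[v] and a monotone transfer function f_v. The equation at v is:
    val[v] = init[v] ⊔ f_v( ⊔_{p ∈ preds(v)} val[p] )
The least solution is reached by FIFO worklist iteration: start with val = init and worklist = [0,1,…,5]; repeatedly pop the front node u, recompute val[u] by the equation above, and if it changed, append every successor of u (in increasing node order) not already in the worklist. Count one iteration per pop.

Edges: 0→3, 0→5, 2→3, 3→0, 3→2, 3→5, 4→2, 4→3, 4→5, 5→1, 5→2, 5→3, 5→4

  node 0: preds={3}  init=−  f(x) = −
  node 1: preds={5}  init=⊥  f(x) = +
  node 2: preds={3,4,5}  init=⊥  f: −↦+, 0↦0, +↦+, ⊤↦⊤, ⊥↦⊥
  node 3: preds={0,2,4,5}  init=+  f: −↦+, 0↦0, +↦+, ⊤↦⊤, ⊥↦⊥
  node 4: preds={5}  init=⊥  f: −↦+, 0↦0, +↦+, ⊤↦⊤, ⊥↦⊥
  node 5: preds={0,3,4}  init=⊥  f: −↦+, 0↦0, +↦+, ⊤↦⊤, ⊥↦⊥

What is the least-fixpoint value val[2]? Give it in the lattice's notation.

⊤

Worklist (14 pops):
  #1 pop 0: in=+ → − (no change)
  #2 pop 1: in=⊥ → + (was ⊥); enqueue []
  #3 pop 2: in=+ → + (was ⊥); enqueue []
  #4 pop 3: in=⊤ → ⊤ (was +); enqueue [0,2]
  #5 pop 4: in=⊥ → ⊥ (no change)
  #6 pop 5: in=⊤ → ⊤ (was ⊥); enqueue [1,3,4]
  #7 pop 0: in=⊤ → − (no change)
  #8 pop 2: in=⊤ → ⊤ (was +); enqueue []
  #9 pop 1: in=⊤ → + (no change)
  #10 pop 3: in=⊤ → ⊤ (no change)
  #11 pop 4: in=⊤ → ⊤ (was ⊥); enqueue [2,3,5]
  #12 pop 2: in=⊤ → ⊤ (no change)
  #13 pop 3: in=⊤ → ⊤ (no change)
  #14 pop 5: in=⊤ → ⊤ (no change)

Fixpoint:
  val[0] = −
  val[1] = +
  val[2] = ⊤
  val[3] = ⊤
  val[4] = ⊤
  val[5] = ⊤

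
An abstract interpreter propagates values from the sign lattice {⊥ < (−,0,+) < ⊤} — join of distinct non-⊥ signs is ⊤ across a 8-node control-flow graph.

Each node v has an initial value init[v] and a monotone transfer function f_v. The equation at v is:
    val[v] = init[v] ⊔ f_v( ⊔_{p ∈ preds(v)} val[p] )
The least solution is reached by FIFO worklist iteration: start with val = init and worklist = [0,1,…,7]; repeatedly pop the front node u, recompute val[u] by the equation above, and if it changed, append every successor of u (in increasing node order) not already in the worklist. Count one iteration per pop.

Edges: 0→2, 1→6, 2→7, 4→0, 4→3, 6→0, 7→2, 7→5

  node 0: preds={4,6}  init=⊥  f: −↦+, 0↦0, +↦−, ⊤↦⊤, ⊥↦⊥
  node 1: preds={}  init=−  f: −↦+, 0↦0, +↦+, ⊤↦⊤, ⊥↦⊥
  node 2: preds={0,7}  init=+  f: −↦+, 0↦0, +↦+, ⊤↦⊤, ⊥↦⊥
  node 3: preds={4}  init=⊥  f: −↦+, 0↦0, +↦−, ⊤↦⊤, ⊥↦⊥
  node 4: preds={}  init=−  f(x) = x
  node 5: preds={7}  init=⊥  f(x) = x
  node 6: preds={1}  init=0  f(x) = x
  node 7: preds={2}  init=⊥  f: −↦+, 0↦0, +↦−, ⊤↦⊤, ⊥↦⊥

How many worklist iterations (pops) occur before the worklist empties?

11

Worklist (11 pops):
  #1 pop 0: in=⊤ → ⊤ (was ⊥); enqueue []
  #2 pop 1: in=⊥ → − (no change)
  #3 pop 2: in=⊤ → ⊤ (was +); enqueue []
  #4 pop 3: in=− → + (was ⊥); enqueue []
  #5 pop 4: in=⊥ → − (no change)
  #6 pop 5: in=⊥ → ⊥ (no change)
  #7 pop 6: in=− → ⊤ (was 0); enqueue [0]
  #8 pop 7: in=⊤ → ⊤ (was ⊥); enqueue [2,5]
  #9 pop 0: in=⊤ → ⊤ (no change)
  #10 pop 2: in=⊤ → ⊤ (no change)
  #11 pop 5: in=⊤ → ⊤ (was ⊥); enqueue []

Fixpoint:
  val[0] = ⊤
  val[1] = −
  val[2] = ⊤
  val[3] = +
  val[4] = −
  val[5] = ⊤
  val[6] = ⊤
  val[7] = ⊤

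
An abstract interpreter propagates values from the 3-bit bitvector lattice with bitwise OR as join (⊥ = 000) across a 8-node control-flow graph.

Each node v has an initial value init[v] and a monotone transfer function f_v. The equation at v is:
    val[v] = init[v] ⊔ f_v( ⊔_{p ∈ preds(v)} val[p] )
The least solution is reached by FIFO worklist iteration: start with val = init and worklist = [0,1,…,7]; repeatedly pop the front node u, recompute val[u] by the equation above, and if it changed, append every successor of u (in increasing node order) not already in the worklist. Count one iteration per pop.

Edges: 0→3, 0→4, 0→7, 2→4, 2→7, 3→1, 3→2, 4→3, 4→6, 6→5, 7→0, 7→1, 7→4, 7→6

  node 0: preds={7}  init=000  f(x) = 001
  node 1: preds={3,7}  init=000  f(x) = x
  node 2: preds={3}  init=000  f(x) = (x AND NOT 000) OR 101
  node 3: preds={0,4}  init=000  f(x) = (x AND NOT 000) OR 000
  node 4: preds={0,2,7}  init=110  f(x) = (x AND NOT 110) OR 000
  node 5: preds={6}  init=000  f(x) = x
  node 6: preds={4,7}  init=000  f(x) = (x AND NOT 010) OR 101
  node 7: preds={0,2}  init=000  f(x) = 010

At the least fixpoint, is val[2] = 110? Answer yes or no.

no

Iteration log — 16 steps:
  step 1. node 0  ⊔preds=000  new=001  old=000  +wl: 
  step 2. node 1  ⊔preds=000  new=000  stable
  step 3. node 2  ⊔preds=000  new=101  old=000  +wl: 
  step 4. node 3  ⊔preds=111  new=111  old=000  +wl: 1,2
  step 5. node 4  ⊔preds=101  new=111  old=110  +wl: 3
  step 6. node 5  ⊔preds=000  new=000  stable
  step 7. node 6  ⊔preds=111  new=101  old=000  +wl: 5
  step 8. node 7  ⊔preds=101  new=010  old=000  +wl: 0,4,6
  step 9. node 1  ⊔preds=111  new=111  old=000  +wl: 
  step 10. node 2  ⊔preds=111  new=111  old=101  +wl: 7
  step 11. node 3  ⊔preds=111  new=111  stable
  step 12. node 5  ⊔preds=101  new=101  old=000  +wl: 
  step 13. node 0  ⊔preds=010  new=001  stable
  step 14. node 4  ⊔preds=111  new=111  stable
  step 15. node 6  ⊔preds=111  new=101  stable
  step 16. node 7  ⊔preds=111  new=010  stable

Least fixpoint reached:
  node 0: 001
  node 1: 111
  node 2: 111
  node 3: 111
  node 4: 111
  node 5: 101
  node 6: 101
  node 7: 010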